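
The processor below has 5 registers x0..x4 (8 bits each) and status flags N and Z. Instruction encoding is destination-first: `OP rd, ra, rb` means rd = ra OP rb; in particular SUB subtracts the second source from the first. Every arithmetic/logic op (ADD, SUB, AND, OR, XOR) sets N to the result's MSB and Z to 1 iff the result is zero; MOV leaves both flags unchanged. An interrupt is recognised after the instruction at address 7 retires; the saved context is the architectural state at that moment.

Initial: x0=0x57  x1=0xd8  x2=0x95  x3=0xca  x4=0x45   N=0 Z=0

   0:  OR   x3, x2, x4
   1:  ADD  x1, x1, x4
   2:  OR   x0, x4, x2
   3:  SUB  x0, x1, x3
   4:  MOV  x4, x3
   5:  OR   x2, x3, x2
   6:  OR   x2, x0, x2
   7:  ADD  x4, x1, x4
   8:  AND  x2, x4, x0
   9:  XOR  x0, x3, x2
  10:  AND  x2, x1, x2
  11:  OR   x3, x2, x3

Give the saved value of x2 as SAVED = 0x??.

SAVED = 0xdd

after  0: x0=0x57 x1=0xd8 x2=0x95 x3=0xd5 x4=0x45  N=1 Z=0
after  1: x0=0x57 x1=0x1d x2=0x95 x3=0xd5 x4=0x45  N=0 Z=0
after  2: x0=0xd5 x1=0x1d x2=0x95 x3=0xd5 x4=0x45  N=1 Z=0
after  3: x0=0x48 x1=0x1d x2=0x95 x3=0xd5 x4=0x45  N=0 Z=0
after  4: x0=0x48 x1=0x1d x2=0x95 x3=0xd5 x4=0xd5  N=0 Z=0
after  5: x0=0x48 x1=0x1d x2=0xd5 x3=0xd5 x4=0xd5  N=1 Z=0
after  6: x0=0x48 x1=0x1d x2=0xdd x3=0xd5 x4=0xd5  N=1 Z=0
after  7: x0=0x48 x1=0x1d x2=0xdd x3=0xd5 x4=0xf2  N=1 Z=0
-- IRQ taken; context saved, return-PC = 8 --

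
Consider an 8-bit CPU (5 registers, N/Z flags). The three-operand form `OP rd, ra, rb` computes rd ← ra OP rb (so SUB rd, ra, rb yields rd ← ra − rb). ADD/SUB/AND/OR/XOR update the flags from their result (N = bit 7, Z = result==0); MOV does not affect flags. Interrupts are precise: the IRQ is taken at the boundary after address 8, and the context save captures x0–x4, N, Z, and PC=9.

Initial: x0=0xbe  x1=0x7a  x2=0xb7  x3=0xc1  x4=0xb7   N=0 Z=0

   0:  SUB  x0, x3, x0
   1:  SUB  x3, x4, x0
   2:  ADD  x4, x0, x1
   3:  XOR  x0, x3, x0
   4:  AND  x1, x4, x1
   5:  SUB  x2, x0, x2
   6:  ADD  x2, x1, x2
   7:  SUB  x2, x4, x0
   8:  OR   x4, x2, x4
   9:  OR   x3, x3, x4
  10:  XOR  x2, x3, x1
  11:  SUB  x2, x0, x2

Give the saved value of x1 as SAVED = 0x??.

after  0: x0=0x03 x1=0x7a x2=0xb7 x3=0xc1 x4=0xb7  N=0 Z=0
after  1: x0=0x03 x1=0x7a x2=0xb7 x3=0xb4 x4=0xb7  N=1 Z=0
after  2: x0=0x03 x1=0x7a x2=0xb7 x3=0xb4 x4=0x7d  N=0 Z=0
after  3: x0=0xb7 x1=0x7a x2=0xb7 x3=0xb4 x4=0x7d  N=1 Z=0
after  4: x0=0xb7 x1=0x78 x2=0xb7 x3=0xb4 x4=0x7d  N=0 Z=0
after  5: x0=0xb7 x1=0x78 x2=0x00 x3=0xb4 x4=0x7d  N=0 Z=1
after  6: x0=0xb7 x1=0x78 x2=0x78 x3=0xb4 x4=0x7d  N=0 Z=0
after  7: x0=0xb7 x1=0x78 x2=0xc6 x3=0xb4 x4=0x7d  N=1 Z=0
after  8: x0=0xb7 x1=0x78 x2=0xc6 x3=0xb4 x4=0xff  N=1 Z=0
-- IRQ taken; context saved, return-PC = 9 --

SAVED = 0x78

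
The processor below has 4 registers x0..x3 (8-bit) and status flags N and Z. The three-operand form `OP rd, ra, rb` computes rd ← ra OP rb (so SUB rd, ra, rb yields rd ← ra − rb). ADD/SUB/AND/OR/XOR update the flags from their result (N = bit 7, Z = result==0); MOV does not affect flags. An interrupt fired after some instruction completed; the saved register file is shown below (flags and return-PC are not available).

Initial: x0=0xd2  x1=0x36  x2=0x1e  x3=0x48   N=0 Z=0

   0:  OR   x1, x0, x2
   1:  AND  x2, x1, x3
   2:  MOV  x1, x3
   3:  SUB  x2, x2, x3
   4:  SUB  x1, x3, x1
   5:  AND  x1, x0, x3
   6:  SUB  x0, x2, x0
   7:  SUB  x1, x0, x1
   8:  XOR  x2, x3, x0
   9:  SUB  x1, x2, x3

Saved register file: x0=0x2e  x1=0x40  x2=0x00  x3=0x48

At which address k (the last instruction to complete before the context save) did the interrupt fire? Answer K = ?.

after  0: x0=0xd2 x1=0xde x2=0x1e x3=0x48  N=1 Z=0
after  1: x0=0xd2 x1=0xde x2=0x48 x3=0x48  N=0 Z=0
after  2: x0=0xd2 x1=0x48 x2=0x48 x3=0x48  N=0 Z=0
after  3: x0=0xd2 x1=0x48 x2=0x00 x3=0x48  N=0 Z=1
after  4: x0=0xd2 x1=0x00 x2=0x00 x3=0x48  N=0 Z=1
after  5: x0=0xd2 x1=0x40 x2=0x00 x3=0x48  N=0 Z=0
after  6: x0=0x2e x1=0x40 x2=0x00 x3=0x48  N=0 Z=0
-- IRQ taken; context saved, return-PC = 7 --

K = 6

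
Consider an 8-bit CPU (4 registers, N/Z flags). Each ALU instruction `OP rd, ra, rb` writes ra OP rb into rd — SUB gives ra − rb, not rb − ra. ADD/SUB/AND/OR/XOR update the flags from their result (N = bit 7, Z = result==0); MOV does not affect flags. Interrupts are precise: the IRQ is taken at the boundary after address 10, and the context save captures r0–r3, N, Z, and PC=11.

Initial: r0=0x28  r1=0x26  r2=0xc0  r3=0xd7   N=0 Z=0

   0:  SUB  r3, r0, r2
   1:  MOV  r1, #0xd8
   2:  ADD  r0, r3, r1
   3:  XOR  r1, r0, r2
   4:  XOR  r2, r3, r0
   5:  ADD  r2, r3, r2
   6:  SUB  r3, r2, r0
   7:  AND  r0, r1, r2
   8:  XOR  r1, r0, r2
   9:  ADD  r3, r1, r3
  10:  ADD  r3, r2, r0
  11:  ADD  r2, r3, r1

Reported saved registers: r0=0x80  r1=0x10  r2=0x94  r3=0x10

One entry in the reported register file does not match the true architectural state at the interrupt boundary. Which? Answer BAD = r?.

after  0: r0=0x28 r1=0x26 r2=0xc0 r3=0x68  N=0 Z=0
after  1: r0=0x28 r1=0xd8 r2=0xc0 r3=0x68  N=0 Z=0
after  2: r0=0x40 r1=0xd8 r2=0xc0 r3=0x68  N=0 Z=0
after  3: r0=0x40 r1=0x80 r2=0xc0 r3=0x68  N=1 Z=0
after  4: r0=0x40 r1=0x80 r2=0x28 r3=0x68  N=0 Z=0
after  5: r0=0x40 r1=0x80 r2=0x90 r3=0x68  N=1 Z=0
after  6: r0=0x40 r1=0x80 r2=0x90 r3=0x50  N=0 Z=0
after  7: r0=0x80 r1=0x80 r2=0x90 r3=0x50  N=1 Z=0
after  8: r0=0x80 r1=0x10 r2=0x90 r3=0x50  N=0 Z=0
after  9: r0=0x80 r1=0x10 r2=0x90 r3=0x60  N=0 Z=0
after 10: r0=0x80 r1=0x10 r2=0x90 r3=0x10  N=0 Z=0
-- IRQ taken; context saved, return-PC = 11 --
mismatch: r2: reported 0x94 vs actual 0x90

BAD = r2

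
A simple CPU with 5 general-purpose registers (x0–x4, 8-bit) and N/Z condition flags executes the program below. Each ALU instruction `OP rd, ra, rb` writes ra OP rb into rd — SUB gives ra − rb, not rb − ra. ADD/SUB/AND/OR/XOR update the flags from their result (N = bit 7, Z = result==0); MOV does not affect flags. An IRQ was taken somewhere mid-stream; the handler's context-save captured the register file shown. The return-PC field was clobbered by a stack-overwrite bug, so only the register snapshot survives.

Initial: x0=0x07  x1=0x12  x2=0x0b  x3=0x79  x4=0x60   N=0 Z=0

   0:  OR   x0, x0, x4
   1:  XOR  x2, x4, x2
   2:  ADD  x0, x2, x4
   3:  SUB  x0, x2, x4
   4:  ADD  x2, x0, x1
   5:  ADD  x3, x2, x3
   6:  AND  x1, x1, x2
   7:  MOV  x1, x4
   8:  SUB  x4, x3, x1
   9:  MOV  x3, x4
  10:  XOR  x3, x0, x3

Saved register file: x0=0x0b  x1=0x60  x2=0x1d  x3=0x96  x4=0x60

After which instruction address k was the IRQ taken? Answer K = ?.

after  0: x0=0x67 x1=0x12 x2=0x0b x3=0x79 x4=0x60  N=0 Z=0
after  1: x0=0x67 x1=0x12 x2=0x6b x3=0x79 x4=0x60  N=0 Z=0
after  2: x0=0xcb x1=0x12 x2=0x6b x3=0x79 x4=0x60  N=1 Z=0
after  3: x0=0x0b x1=0x12 x2=0x6b x3=0x79 x4=0x60  N=0 Z=0
after  4: x0=0x0b x1=0x12 x2=0x1d x3=0x79 x4=0x60  N=0 Z=0
after  5: x0=0x0b x1=0x12 x2=0x1d x3=0x96 x4=0x60  N=1 Z=0
after  6: x0=0x0b x1=0x10 x2=0x1d x3=0x96 x4=0x60  N=0 Z=0
after  7: x0=0x0b x1=0x60 x2=0x1d x3=0x96 x4=0x60  N=0 Z=0
-- IRQ taken; context saved, return-PC = 8 --

K = 7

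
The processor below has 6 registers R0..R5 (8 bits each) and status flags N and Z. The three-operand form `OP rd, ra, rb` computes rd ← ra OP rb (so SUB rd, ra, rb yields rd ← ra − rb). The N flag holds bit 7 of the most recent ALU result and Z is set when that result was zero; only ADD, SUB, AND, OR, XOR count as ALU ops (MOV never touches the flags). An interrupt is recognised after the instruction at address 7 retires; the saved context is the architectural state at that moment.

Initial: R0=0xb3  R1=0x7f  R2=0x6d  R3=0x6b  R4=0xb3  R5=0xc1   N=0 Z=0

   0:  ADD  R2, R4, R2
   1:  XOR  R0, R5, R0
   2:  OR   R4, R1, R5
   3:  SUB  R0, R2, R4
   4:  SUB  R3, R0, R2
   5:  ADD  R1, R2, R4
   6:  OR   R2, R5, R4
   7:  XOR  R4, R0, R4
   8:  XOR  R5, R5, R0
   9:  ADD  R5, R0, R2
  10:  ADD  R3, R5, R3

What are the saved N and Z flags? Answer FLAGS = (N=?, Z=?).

after  0: R0=0xb3 R1=0x7f R2=0x20 R3=0x6b R4=0xb3 R5=0xc1  N=0 Z=0
after  1: R0=0x72 R1=0x7f R2=0x20 R3=0x6b R4=0xb3 R5=0xc1  N=0 Z=0
after  2: R0=0x72 R1=0x7f R2=0x20 R3=0x6b R4=0xff R5=0xc1  N=1 Z=0
after  3: R0=0x21 R1=0x7f R2=0x20 R3=0x6b R4=0xff R5=0xc1  N=0 Z=0
after  4: R0=0x21 R1=0x7f R2=0x20 R3=0x01 R4=0xff R5=0xc1  N=0 Z=0
after  5: R0=0x21 R1=0x1f R2=0x20 R3=0x01 R4=0xff R5=0xc1  N=0 Z=0
after  6: R0=0x21 R1=0x1f R2=0xff R3=0x01 R4=0xff R5=0xc1  N=1 Z=0
after  7: R0=0x21 R1=0x1f R2=0xff R3=0x01 R4=0xde R5=0xc1  N=1 Z=0
-- IRQ taken; context saved, return-PC = 8 --

FLAGS = (N=1, Z=0)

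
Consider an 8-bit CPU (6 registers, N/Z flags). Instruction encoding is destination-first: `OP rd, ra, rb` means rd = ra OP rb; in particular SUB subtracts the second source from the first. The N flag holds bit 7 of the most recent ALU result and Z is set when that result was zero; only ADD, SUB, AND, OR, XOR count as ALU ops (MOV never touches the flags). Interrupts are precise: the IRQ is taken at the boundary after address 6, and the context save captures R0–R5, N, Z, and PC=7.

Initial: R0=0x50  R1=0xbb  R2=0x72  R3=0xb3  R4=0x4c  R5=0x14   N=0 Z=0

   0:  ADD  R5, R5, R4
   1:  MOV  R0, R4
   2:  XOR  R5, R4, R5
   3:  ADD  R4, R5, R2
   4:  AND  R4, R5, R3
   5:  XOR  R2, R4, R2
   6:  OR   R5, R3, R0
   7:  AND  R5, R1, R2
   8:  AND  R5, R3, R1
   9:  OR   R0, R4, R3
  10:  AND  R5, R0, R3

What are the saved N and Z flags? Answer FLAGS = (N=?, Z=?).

FLAGS = (N=1, Z=0)

after  0: R0=0x50 R1=0xbb R2=0x72 R3=0xb3 R4=0x4c R5=0x60  N=0 Z=0
after  1: R0=0x4c R1=0xbb R2=0x72 R3=0xb3 R4=0x4c R5=0x60  N=0 Z=0
after  2: R0=0x4c R1=0xbb R2=0x72 R3=0xb3 R4=0x4c R5=0x2c  N=0 Z=0
after  3: R0=0x4c R1=0xbb R2=0x72 R3=0xb3 R4=0x9e R5=0x2c  N=1 Z=0
after  4: R0=0x4c R1=0xbb R2=0x72 R3=0xb3 R4=0x20 R5=0x2c  N=0 Z=0
after  5: R0=0x4c R1=0xbb R2=0x52 R3=0xb3 R4=0x20 R5=0x2c  N=0 Z=0
after  6: R0=0x4c R1=0xbb R2=0x52 R3=0xb3 R4=0x20 R5=0xff  N=1 Z=0
-- IRQ taken; context saved, return-PC = 7 --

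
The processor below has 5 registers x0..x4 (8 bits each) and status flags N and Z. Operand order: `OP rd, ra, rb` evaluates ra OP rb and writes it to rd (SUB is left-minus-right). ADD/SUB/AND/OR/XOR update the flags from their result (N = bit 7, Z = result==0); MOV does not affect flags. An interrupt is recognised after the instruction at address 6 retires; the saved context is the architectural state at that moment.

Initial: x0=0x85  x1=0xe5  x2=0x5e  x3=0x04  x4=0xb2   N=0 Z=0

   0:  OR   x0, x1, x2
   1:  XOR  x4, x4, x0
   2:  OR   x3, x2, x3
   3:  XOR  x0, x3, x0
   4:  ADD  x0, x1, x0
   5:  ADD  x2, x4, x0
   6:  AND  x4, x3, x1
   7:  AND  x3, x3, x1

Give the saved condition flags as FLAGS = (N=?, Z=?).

after  0: x0=0xff x1=0xe5 x2=0x5e x3=0x04 x4=0xb2  N=1 Z=0
after  1: x0=0xff x1=0xe5 x2=0x5e x3=0x04 x4=0x4d  N=0 Z=0
after  2: x0=0xff x1=0xe5 x2=0x5e x3=0x5e x4=0x4d  N=0 Z=0
after  3: x0=0xa1 x1=0xe5 x2=0x5e x3=0x5e x4=0x4d  N=1 Z=0
after  4: x0=0x86 x1=0xe5 x2=0x5e x3=0x5e x4=0x4d  N=1 Z=0
after  5: x0=0x86 x1=0xe5 x2=0xd3 x3=0x5e x4=0x4d  N=1 Z=0
after  6: x0=0x86 x1=0xe5 x2=0xd3 x3=0x5e x4=0x44  N=0 Z=0
-- IRQ taken; context saved, return-PC = 7 --

FLAGS = (N=0, Z=0)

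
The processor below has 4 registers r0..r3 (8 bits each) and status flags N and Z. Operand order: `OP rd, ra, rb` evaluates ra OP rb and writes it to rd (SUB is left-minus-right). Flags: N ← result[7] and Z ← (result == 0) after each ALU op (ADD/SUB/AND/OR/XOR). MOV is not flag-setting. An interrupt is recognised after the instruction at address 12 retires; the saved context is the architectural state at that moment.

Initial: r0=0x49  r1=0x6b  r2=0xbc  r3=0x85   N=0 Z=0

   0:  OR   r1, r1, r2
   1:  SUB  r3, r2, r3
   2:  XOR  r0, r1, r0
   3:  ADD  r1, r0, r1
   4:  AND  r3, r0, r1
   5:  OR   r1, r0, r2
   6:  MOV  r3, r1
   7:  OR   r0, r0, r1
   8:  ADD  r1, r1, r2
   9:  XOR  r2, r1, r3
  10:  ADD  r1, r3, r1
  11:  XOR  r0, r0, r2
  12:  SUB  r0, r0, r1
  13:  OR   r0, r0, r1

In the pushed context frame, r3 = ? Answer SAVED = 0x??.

SAVED = 0xbe

after  0: r0=0x49 r1=0xff r2=0xbc r3=0x85  N=1 Z=0
after  1: r0=0x49 r1=0xff r2=0xbc r3=0x37  N=0 Z=0
after  2: r0=0xb6 r1=0xff r2=0xbc r3=0x37  N=1 Z=0
after  3: r0=0xb6 r1=0xb5 r2=0xbc r3=0x37  N=1 Z=0
after  4: r0=0xb6 r1=0xb5 r2=0xbc r3=0xb4  N=1 Z=0
after  5: r0=0xb6 r1=0xbe r2=0xbc r3=0xb4  N=1 Z=0
after  6: r0=0xb6 r1=0xbe r2=0xbc r3=0xbe  N=1 Z=0
after  7: r0=0xbe r1=0xbe r2=0xbc r3=0xbe  N=1 Z=0
after  8: r0=0xbe r1=0x7a r2=0xbc r3=0xbe  N=0 Z=0
after  9: r0=0xbe r1=0x7a r2=0xc4 r3=0xbe  N=1 Z=0
after 10: r0=0xbe r1=0x38 r2=0xc4 r3=0xbe  N=0 Z=0
after 11: r0=0x7a r1=0x38 r2=0xc4 r3=0xbe  N=0 Z=0
after 12: r0=0x42 r1=0x38 r2=0xc4 r3=0xbe  N=0 Z=0
-- IRQ taken; context saved, return-PC = 13 --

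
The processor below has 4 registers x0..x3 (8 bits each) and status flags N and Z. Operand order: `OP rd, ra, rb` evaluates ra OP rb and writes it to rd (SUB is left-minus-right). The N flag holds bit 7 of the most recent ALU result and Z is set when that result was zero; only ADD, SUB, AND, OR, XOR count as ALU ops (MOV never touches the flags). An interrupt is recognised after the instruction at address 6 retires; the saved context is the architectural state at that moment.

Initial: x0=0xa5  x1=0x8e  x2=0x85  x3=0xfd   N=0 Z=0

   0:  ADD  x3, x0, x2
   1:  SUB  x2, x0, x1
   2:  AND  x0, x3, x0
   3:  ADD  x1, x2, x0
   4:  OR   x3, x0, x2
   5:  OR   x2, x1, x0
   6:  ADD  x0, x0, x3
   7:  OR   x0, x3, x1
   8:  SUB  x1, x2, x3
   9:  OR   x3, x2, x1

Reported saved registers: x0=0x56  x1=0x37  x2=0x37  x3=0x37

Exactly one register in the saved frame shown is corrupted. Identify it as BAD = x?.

BAD = x0

after  0: x0=0xa5 x1=0x8e x2=0x85 x3=0x2a  N=0 Z=0
after  1: x0=0xa5 x1=0x8e x2=0x17 x3=0x2a  N=0 Z=0
after  2: x0=0x20 x1=0x8e x2=0x17 x3=0x2a  N=0 Z=0
after  3: x0=0x20 x1=0x37 x2=0x17 x3=0x2a  N=0 Z=0
after  4: x0=0x20 x1=0x37 x2=0x17 x3=0x37  N=0 Z=0
after  5: x0=0x20 x1=0x37 x2=0x37 x3=0x37  N=0 Z=0
after  6: x0=0x57 x1=0x37 x2=0x37 x3=0x37  N=0 Z=0
-- IRQ taken; context saved, return-PC = 7 --
mismatch: x0: reported 0x56 vs actual 0x57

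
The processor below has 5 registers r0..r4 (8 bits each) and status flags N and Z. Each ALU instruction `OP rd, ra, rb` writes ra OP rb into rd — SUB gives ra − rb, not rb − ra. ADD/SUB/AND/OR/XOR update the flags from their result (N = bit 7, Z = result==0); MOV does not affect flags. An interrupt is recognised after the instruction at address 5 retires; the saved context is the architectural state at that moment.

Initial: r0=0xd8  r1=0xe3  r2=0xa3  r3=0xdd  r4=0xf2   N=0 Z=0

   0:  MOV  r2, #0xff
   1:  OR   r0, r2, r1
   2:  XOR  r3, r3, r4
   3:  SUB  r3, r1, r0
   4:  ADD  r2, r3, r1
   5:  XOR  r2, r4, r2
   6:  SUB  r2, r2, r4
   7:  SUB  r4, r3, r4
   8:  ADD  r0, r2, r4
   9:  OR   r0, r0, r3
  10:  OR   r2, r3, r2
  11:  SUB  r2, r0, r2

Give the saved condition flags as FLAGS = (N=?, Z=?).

after  0: r0=0xd8 r1=0xe3 r2=0xff r3=0xdd r4=0xf2  N=0 Z=0
after  1: r0=0xff r1=0xe3 r2=0xff r3=0xdd r4=0xf2  N=1 Z=0
after  2: r0=0xff r1=0xe3 r2=0xff r3=0x2f r4=0xf2  N=0 Z=0
after  3: r0=0xff r1=0xe3 r2=0xff r3=0xe4 r4=0xf2  N=1 Z=0
after  4: r0=0xff r1=0xe3 r2=0xc7 r3=0xe4 r4=0xf2  N=1 Z=0
after  5: r0=0xff r1=0xe3 r2=0x35 r3=0xe4 r4=0xf2  N=0 Z=0
-- IRQ taken; context saved, return-PC = 6 --

FLAGS = (N=0, Z=0)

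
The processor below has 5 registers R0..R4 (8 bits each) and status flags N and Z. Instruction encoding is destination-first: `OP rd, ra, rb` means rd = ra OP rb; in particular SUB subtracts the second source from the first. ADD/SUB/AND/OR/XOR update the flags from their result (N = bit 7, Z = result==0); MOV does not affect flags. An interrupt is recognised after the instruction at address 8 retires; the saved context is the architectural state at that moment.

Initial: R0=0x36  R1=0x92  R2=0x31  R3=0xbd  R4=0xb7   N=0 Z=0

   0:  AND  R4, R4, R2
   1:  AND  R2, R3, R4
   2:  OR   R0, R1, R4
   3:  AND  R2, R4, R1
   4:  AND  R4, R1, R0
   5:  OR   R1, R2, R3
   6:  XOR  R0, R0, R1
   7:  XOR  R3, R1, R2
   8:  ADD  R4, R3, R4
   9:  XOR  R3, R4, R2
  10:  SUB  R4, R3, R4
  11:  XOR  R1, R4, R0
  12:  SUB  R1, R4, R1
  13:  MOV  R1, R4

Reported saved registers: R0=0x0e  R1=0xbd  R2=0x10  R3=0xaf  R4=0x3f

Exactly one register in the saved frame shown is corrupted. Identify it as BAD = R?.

after  0: R0=0x36 R1=0x92 R2=0x31 R3=0xbd R4=0x31  N=0 Z=0
after  1: R0=0x36 R1=0x92 R2=0x31 R3=0xbd R4=0x31  N=0 Z=0
after  2: R0=0xb3 R1=0x92 R2=0x31 R3=0xbd R4=0x31  N=1 Z=0
after  3: R0=0xb3 R1=0x92 R2=0x10 R3=0xbd R4=0x31  N=0 Z=0
after  4: R0=0xb3 R1=0x92 R2=0x10 R3=0xbd R4=0x92  N=1 Z=0
after  5: R0=0xb3 R1=0xbd R2=0x10 R3=0xbd R4=0x92  N=1 Z=0
after  6: R0=0x0e R1=0xbd R2=0x10 R3=0xbd R4=0x92  N=0 Z=0
after  7: R0=0x0e R1=0xbd R2=0x10 R3=0xad R4=0x92  N=1 Z=0
after  8: R0=0x0e R1=0xbd R2=0x10 R3=0xad R4=0x3f  N=0 Z=0
-- IRQ taken; context saved, return-PC = 9 --
mismatch: R3: reported 0xaf vs actual 0xad

BAD = R3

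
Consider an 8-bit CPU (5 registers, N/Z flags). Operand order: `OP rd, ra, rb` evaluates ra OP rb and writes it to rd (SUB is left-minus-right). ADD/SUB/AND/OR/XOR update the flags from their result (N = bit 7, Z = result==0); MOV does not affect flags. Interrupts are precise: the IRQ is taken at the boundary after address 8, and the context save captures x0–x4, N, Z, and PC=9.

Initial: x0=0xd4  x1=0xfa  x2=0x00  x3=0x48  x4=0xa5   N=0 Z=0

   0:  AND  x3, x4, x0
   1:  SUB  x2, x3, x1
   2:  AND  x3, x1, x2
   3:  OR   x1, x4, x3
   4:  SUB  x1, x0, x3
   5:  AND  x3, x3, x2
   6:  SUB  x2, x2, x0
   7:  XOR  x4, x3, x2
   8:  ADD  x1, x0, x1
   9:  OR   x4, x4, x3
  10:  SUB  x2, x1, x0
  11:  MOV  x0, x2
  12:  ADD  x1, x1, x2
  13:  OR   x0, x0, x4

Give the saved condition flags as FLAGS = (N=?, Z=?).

FLAGS = (N=0, Z=0)

after  0: x0=0xd4 x1=0xfa x2=0x00 x3=0x84 x4=0xa5  N=1 Z=0
after  1: x0=0xd4 x1=0xfa x2=0x8a x3=0x84 x4=0xa5  N=1 Z=0
after  2: x0=0xd4 x1=0xfa x2=0x8a x3=0x8a x4=0xa5  N=1 Z=0
after  3: x0=0xd4 x1=0xaf x2=0x8a x3=0x8a x4=0xa5  N=1 Z=0
after  4: x0=0xd4 x1=0x4a x2=0x8a x3=0x8a x4=0xa5  N=0 Z=0
after  5: x0=0xd4 x1=0x4a x2=0x8a x3=0x8a x4=0xa5  N=1 Z=0
after  6: x0=0xd4 x1=0x4a x2=0xb6 x3=0x8a x4=0xa5  N=1 Z=0
after  7: x0=0xd4 x1=0x4a x2=0xb6 x3=0x8a x4=0x3c  N=0 Z=0
after  8: x0=0xd4 x1=0x1e x2=0xb6 x3=0x8a x4=0x3c  N=0 Z=0
-- IRQ taken; context saved, return-PC = 9 --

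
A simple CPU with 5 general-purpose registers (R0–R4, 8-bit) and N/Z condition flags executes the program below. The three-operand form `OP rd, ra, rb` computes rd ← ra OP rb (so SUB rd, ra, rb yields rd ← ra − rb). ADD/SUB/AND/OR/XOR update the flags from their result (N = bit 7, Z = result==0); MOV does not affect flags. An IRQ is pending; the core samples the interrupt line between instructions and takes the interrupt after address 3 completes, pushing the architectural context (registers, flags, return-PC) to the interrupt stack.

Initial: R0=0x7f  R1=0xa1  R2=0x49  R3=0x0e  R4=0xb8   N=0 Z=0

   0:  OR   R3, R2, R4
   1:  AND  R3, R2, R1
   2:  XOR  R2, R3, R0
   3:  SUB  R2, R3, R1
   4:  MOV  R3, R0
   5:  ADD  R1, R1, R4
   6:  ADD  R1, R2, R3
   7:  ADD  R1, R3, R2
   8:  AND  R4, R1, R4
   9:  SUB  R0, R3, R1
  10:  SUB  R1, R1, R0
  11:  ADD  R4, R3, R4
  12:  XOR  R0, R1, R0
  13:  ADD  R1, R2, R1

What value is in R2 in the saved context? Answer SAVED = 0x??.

SAVED = 0x60

after  0: R0=0x7f R1=0xa1 R2=0x49 R3=0xf9 R4=0xb8  N=1 Z=0
after  1: R0=0x7f R1=0xa1 R2=0x49 R3=0x01 R4=0xb8  N=0 Z=0
after  2: R0=0x7f R1=0xa1 R2=0x7e R3=0x01 R4=0xb8  N=0 Z=0
after  3: R0=0x7f R1=0xa1 R2=0x60 R3=0x01 R4=0xb8  N=0 Z=0
-- IRQ taken; context saved, return-PC = 4 --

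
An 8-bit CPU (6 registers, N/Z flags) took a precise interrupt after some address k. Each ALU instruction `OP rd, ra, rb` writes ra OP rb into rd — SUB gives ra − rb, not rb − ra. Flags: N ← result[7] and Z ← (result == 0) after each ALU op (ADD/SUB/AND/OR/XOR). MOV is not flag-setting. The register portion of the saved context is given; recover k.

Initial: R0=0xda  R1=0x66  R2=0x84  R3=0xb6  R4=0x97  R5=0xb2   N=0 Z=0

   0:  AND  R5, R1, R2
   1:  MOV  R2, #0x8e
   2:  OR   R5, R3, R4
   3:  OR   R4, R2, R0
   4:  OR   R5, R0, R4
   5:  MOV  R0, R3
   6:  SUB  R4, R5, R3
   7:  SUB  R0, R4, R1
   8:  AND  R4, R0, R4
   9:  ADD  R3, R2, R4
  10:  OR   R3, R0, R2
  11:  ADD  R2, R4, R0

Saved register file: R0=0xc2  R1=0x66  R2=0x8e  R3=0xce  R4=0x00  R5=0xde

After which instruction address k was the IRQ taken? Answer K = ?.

K = 10

after  0: R0=0xda R1=0x66 R2=0x84 R3=0xb6 R4=0x97 R5=0x04  N=0 Z=0
after  1: R0=0xda R1=0x66 R2=0x8e R3=0xb6 R4=0x97 R5=0x04  N=0 Z=0
after  2: R0=0xda R1=0x66 R2=0x8e R3=0xb6 R4=0x97 R5=0xb7  N=1 Z=0
after  3: R0=0xda R1=0x66 R2=0x8e R3=0xb6 R4=0xde R5=0xb7  N=1 Z=0
after  4: R0=0xda R1=0x66 R2=0x8e R3=0xb6 R4=0xde R5=0xde  N=1 Z=0
after  5: R0=0xb6 R1=0x66 R2=0x8e R3=0xb6 R4=0xde R5=0xde  N=1 Z=0
after  6: R0=0xb6 R1=0x66 R2=0x8e R3=0xb6 R4=0x28 R5=0xde  N=0 Z=0
after  7: R0=0xc2 R1=0x66 R2=0x8e R3=0xb6 R4=0x28 R5=0xde  N=1 Z=0
after  8: R0=0xc2 R1=0x66 R2=0x8e R3=0xb6 R4=0x00 R5=0xde  N=0 Z=1
after  9: R0=0xc2 R1=0x66 R2=0x8e R3=0x8e R4=0x00 R5=0xde  N=1 Z=0
after 10: R0=0xc2 R1=0x66 R2=0x8e R3=0xce R4=0x00 R5=0xde  N=1 Z=0
-- IRQ taken; context saved, return-PC = 11 --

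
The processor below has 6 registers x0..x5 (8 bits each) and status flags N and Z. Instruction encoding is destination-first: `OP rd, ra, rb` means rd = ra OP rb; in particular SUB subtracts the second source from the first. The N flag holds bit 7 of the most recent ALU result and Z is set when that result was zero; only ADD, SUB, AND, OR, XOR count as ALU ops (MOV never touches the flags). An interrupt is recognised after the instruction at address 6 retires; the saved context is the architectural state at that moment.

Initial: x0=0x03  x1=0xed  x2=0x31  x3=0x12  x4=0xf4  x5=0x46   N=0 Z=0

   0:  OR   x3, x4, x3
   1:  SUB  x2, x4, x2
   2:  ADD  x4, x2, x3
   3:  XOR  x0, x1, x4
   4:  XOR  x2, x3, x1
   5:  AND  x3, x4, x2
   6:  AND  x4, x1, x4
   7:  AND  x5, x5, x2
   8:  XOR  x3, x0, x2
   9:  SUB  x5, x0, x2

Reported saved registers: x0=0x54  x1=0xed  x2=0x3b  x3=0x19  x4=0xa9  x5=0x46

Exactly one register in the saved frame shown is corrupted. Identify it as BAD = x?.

after  0: x0=0x03 x1=0xed x2=0x31 x3=0xf6 x4=0xf4 x5=0x46  N=1 Z=0
after  1: x0=0x03 x1=0xed x2=0xc3 x3=0xf6 x4=0xf4 x5=0x46  N=1 Z=0
after  2: x0=0x03 x1=0xed x2=0xc3 x3=0xf6 x4=0xb9 x5=0x46  N=1 Z=0
after  3: x0=0x54 x1=0xed x2=0xc3 x3=0xf6 x4=0xb9 x5=0x46  N=0 Z=0
after  4: x0=0x54 x1=0xed x2=0x1b x3=0xf6 x4=0xb9 x5=0x46  N=0 Z=0
after  5: x0=0x54 x1=0xed x2=0x1b x3=0x19 x4=0xb9 x5=0x46  N=0 Z=0
after  6: x0=0x54 x1=0xed x2=0x1b x3=0x19 x4=0xa9 x5=0x46  N=1 Z=0
-- IRQ taken; context saved, return-PC = 7 --
mismatch: x2: reported 0x3b vs actual 0x1b

BAD = x2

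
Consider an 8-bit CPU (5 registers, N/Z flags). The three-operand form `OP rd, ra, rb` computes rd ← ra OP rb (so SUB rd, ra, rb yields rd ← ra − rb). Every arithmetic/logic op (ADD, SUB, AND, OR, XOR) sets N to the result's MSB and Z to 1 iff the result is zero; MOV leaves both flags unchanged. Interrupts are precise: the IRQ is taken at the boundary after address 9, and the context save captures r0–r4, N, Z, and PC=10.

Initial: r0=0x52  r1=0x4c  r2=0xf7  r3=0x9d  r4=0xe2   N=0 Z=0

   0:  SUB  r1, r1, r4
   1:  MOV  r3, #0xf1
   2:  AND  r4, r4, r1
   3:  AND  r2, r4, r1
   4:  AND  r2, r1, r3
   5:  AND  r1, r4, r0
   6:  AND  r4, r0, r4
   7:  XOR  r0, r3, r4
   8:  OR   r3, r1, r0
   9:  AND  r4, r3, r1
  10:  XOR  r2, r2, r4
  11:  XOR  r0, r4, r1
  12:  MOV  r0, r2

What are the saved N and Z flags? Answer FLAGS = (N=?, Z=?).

after  0: r0=0x52 r1=0x6a r2=0xf7 r3=0x9d r4=0xe2  N=0 Z=0
after  1: r0=0x52 r1=0x6a r2=0xf7 r3=0xf1 r4=0xe2  N=0 Z=0
after  2: r0=0x52 r1=0x6a r2=0xf7 r3=0xf1 r4=0x62  N=0 Z=0
after  3: r0=0x52 r1=0x6a r2=0x62 r3=0xf1 r4=0x62  N=0 Z=0
after  4: r0=0x52 r1=0x6a r2=0x60 r3=0xf1 r4=0x62  N=0 Z=0
after  5: r0=0x52 r1=0x42 r2=0x60 r3=0xf1 r4=0x62  N=0 Z=0
after  6: r0=0x52 r1=0x42 r2=0x60 r3=0xf1 r4=0x42  N=0 Z=0
after  7: r0=0xb3 r1=0x42 r2=0x60 r3=0xf1 r4=0x42  N=1 Z=0
after  8: r0=0xb3 r1=0x42 r2=0x60 r3=0xf3 r4=0x42  N=1 Z=0
after  9: r0=0xb3 r1=0x42 r2=0x60 r3=0xf3 r4=0x42  N=0 Z=0
-- IRQ taken; context saved, return-PC = 10 --

FLAGS = (N=0, Z=0)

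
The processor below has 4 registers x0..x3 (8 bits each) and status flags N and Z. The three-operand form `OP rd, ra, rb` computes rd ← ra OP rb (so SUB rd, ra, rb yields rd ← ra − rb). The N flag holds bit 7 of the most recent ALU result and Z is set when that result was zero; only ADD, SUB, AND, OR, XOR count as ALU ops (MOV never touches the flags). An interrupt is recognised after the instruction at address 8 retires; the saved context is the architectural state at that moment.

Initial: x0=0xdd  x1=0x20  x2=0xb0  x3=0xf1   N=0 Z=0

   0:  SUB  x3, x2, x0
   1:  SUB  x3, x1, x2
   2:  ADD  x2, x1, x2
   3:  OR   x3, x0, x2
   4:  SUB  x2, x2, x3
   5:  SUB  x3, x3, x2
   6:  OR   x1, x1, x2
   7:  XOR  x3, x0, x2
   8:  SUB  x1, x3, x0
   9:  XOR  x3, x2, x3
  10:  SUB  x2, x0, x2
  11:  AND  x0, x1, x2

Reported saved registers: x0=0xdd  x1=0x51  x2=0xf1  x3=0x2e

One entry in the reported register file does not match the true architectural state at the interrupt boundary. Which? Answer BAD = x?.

after  0: x0=0xdd x1=0x20 x2=0xb0 x3=0xd3  N=1 Z=0
after  1: x0=0xdd x1=0x20 x2=0xb0 x3=0x70  N=0 Z=0
after  2: x0=0xdd x1=0x20 x2=0xd0 x3=0x70  N=1 Z=0
after  3: x0=0xdd x1=0x20 x2=0xd0 x3=0xdd  N=1 Z=0
after  4: x0=0xdd x1=0x20 x2=0xf3 x3=0xdd  N=1 Z=0
after  5: x0=0xdd x1=0x20 x2=0xf3 x3=0xea  N=1 Z=0
after  6: x0=0xdd x1=0xf3 x2=0xf3 x3=0xea  N=1 Z=0
after  7: x0=0xdd x1=0xf3 x2=0xf3 x3=0x2e  N=0 Z=0
after  8: x0=0xdd x1=0x51 x2=0xf3 x3=0x2e  N=0 Z=0
-- IRQ taken; context saved, return-PC = 9 --
mismatch: x2: reported 0xf1 vs actual 0xf3

BAD = x2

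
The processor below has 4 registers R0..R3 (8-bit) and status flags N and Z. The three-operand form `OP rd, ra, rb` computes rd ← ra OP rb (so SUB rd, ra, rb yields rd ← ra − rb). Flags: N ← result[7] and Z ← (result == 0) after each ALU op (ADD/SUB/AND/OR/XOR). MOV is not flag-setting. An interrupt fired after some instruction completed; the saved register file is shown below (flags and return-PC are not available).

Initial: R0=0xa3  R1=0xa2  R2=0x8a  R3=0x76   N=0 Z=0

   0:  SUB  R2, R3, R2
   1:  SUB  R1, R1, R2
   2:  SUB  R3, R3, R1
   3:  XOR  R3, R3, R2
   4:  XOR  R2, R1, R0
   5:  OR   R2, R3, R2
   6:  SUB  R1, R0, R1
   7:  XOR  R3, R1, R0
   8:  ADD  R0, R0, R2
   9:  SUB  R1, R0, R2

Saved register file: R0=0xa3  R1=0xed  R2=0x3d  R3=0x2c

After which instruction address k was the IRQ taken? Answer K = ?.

after  0: R0=0xa3 R1=0xa2 R2=0xec R3=0x76  N=1 Z=0
after  1: R0=0xa3 R1=0xb6 R2=0xec R3=0x76  N=1 Z=0
after  2: R0=0xa3 R1=0xb6 R2=0xec R3=0xc0  N=1 Z=0
after  3: R0=0xa3 R1=0xb6 R2=0xec R3=0x2c  N=0 Z=0
after  4: R0=0xa3 R1=0xb6 R2=0x15 R3=0x2c  N=0 Z=0
after  5: R0=0xa3 R1=0xb6 R2=0x3d R3=0x2c  N=0 Z=0
after  6: R0=0xa3 R1=0xed R2=0x3d R3=0x2c  N=1 Z=0
-- IRQ taken; context saved, return-PC = 7 --

K = 6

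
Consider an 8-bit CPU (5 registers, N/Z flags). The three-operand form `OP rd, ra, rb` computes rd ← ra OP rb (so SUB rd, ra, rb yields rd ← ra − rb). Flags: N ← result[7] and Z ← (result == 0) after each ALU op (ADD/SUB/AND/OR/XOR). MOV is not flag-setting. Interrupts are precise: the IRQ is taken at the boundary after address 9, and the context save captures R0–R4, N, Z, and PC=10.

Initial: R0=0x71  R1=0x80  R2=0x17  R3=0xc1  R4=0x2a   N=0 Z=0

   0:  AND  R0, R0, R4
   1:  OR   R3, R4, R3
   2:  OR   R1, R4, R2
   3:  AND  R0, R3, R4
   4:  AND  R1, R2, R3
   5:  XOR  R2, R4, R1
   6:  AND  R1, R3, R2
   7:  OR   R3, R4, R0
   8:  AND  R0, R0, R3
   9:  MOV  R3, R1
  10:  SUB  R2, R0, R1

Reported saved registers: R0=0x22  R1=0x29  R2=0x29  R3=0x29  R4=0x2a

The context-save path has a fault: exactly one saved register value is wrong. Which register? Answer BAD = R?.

after  0: R0=0x20 R1=0x80 R2=0x17 R3=0xc1 R4=0x2a  N=0 Z=0
after  1: R0=0x20 R1=0x80 R2=0x17 R3=0xeb R4=0x2a  N=1 Z=0
after  2: R0=0x20 R1=0x3f R2=0x17 R3=0xeb R4=0x2a  N=0 Z=0
after  3: R0=0x2a R1=0x3f R2=0x17 R3=0xeb R4=0x2a  N=0 Z=0
after  4: R0=0x2a R1=0x03 R2=0x17 R3=0xeb R4=0x2a  N=0 Z=0
after  5: R0=0x2a R1=0x03 R2=0x29 R3=0xeb R4=0x2a  N=0 Z=0
after  6: R0=0x2a R1=0x29 R2=0x29 R3=0xeb R4=0x2a  N=0 Z=0
after  7: R0=0x2a R1=0x29 R2=0x29 R3=0x2a R4=0x2a  N=0 Z=0
after  8: R0=0x2a R1=0x29 R2=0x29 R3=0x2a R4=0x2a  N=0 Z=0
after  9: R0=0x2a R1=0x29 R2=0x29 R3=0x29 R4=0x2a  N=0 Z=0
-- IRQ taken; context saved, return-PC = 10 --
mismatch: R0: reported 0x22 vs actual 0x2a

BAD = R0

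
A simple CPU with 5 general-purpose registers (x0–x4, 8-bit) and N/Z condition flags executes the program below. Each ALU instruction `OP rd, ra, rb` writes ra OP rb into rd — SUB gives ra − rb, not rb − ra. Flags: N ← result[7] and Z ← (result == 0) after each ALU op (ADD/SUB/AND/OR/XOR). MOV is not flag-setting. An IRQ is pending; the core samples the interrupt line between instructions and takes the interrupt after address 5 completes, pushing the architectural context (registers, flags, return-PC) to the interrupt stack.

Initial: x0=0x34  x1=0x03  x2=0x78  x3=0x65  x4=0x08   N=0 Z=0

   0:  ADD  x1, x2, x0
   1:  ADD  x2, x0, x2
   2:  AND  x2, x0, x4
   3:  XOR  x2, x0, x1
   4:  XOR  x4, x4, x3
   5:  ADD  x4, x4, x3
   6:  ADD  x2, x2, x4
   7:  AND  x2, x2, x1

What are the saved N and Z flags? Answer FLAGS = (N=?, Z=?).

after  0: x0=0x34 x1=0xac x2=0x78 x3=0x65 x4=0x08  N=1 Z=0
after  1: x0=0x34 x1=0xac x2=0xac x3=0x65 x4=0x08  N=1 Z=0
after  2: x0=0x34 x1=0xac x2=0x00 x3=0x65 x4=0x08  N=0 Z=1
after  3: x0=0x34 x1=0xac x2=0x98 x3=0x65 x4=0x08  N=1 Z=0
after  4: x0=0x34 x1=0xac x2=0x98 x3=0x65 x4=0x6d  N=0 Z=0
after  5: x0=0x34 x1=0xac x2=0x98 x3=0x65 x4=0xd2  N=1 Z=0
-- IRQ taken; context saved, return-PC = 6 --

FLAGS = (N=1, Z=0)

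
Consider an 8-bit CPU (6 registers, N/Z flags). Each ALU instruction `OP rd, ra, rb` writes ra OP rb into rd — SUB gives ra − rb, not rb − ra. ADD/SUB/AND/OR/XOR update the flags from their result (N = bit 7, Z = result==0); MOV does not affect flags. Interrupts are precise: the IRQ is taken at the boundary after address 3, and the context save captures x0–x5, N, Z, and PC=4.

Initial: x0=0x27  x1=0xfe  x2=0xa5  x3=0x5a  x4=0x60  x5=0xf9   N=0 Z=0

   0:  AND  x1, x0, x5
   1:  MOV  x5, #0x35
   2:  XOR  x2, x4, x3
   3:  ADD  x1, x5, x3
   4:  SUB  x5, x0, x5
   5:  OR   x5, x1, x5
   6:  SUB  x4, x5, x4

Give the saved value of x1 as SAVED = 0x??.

after  0: x0=0x27 x1=0x21 x2=0xa5 x3=0x5a x4=0x60 x5=0xf9  N=0 Z=0
after  1: x0=0x27 x1=0x21 x2=0xa5 x3=0x5a x4=0x60 x5=0x35  N=0 Z=0
after  2: x0=0x27 x1=0x21 x2=0x3a x3=0x5a x4=0x60 x5=0x35  N=0 Z=0
after  3: x0=0x27 x1=0x8f x2=0x3a x3=0x5a x4=0x60 x5=0x35  N=1 Z=0
-- IRQ taken; context saved, return-PC = 4 --

SAVED = 0x8f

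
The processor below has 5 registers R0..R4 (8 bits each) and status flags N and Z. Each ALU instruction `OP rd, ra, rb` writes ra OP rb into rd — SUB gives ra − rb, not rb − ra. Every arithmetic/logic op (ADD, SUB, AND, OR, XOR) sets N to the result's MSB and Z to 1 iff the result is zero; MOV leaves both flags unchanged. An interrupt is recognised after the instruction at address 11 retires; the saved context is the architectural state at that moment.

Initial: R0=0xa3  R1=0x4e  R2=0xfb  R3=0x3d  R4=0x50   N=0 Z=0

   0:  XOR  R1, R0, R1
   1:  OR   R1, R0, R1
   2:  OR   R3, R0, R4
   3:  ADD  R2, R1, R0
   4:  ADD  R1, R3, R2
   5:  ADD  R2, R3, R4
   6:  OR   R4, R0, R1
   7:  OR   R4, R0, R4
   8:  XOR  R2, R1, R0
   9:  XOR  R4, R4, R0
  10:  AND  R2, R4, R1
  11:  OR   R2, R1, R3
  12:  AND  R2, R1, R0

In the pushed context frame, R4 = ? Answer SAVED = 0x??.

SAVED = 0x04

after  0: R0=0xa3 R1=0xed R2=0xfb R3=0x3d R4=0x50  N=1 Z=0
after  1: R0=0xa3 R1=0xef R2=0xfb R3=0x3d R4=0x50  N=1 Z=0
after  2: R0=0xa3 R1=0xef R2=0xfb R3=0xf3 R4=0x50  N=1 Z=0
after  3: R0=0xa3 R1=0xef R2=0x92 R3=0xf3 R4=0x50  N=1 Z=0
after  4: R0=0xa3 R1=0x85 R2=0x92 R3=0xf3 R4=0x50  N=1 Z=0
after  5: R0=0xa3 R1=0x85 R2=0x43 R3=0xf3 R4=0x50  N=0 Z=0
after  6: R0=0xa3 R1=0x85 R2=0x43 R3=0xf3 R4=0xa7  N=1 Z=0
after  7: R0=0xa3 R1=0x85 R2=0x43 R3=0xf3 R4=0xa7  N=1 Z=0
after  8: R0=0xa3 R1=0x85 R2=0x26 R3=0xf3 R4=0xa7  N=0 Z=0
after  9: R0=0xa3 R1=0x85 R2=0x26 R3=0xf3 R4=0x04  N=0 Z=0
after 10: R0=0xa3 R1=0x85 R2=0x04 R3=0xf3 R4=0x04  N=0 Z=0
after 11: R0=0xa3 R1=0x85 R2=0xf7 R3=0xf3 R4=0x04  N=1 Z=0
-- IRQ taken; context saved, return-PC = 12 --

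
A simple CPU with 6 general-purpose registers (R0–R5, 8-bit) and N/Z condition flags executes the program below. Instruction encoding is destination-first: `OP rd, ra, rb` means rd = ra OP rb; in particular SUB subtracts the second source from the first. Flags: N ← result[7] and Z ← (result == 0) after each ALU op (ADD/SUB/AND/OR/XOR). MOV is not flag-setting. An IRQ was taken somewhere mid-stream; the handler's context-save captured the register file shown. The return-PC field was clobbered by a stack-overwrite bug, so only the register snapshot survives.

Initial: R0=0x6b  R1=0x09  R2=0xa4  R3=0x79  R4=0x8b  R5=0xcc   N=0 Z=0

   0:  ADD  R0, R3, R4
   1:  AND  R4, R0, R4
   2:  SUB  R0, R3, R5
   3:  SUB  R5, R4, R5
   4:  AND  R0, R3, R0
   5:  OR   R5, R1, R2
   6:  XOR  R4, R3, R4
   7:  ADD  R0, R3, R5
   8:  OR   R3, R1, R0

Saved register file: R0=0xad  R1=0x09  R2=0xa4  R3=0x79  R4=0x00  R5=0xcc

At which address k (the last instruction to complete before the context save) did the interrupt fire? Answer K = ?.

after  0: R0=0x04 R1=0x09 R2=0xa4 R3=0x79 R4=0x8b R5=0xcc  N=0 Z=0
after  1: R0=0x04 R1=0x09 R2=0xa4 R3=0x79 R4=0x00 R5=0xcc  N=0 Z=1
after  2: R0=0xad R1=0x09 R2=0xa4 R3=0x79 R4=0x00 R5=0xcc  N=1 Z=0
-- IRQ taken; context saved, return-PC = 3 --

K = 2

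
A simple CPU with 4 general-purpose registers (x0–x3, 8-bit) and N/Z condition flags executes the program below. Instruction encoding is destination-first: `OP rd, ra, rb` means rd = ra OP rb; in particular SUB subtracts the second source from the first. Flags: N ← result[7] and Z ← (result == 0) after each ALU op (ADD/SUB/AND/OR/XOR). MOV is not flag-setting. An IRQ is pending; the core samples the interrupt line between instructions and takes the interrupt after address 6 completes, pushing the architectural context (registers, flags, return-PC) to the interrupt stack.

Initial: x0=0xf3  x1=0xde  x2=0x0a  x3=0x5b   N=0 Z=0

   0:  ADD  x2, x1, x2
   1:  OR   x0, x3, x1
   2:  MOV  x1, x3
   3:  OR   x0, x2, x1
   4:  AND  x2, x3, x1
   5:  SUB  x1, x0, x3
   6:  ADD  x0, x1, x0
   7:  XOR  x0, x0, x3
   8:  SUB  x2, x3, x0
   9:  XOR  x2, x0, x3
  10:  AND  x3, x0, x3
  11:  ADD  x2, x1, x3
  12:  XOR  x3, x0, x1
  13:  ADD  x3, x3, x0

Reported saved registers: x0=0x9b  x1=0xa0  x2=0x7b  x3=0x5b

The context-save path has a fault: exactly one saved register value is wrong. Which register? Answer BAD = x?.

after  0: x0=0xf3 x1=0xde x2=0xe8 x3=0x5b  N=1 Z=0
after  1: x0=0xdf x1=0xde x2=0xe8 x3=0x5b  N=1 Z=0
after  2: x0=0xdf x1=0x5b x2=0xe8 x3=0x5b  N=1 Z=0
after  3: x0=0xfb x1=0x5b x2=0xe8 x3=0x5b  N=1 Z=0
after  4: x0=0xfb x1=0x5b x2=0x5b x3=0x5b  N=0 Z=0
after  5: x0=0xfb x1=0xa0 x2=0x5b x3=0x5b  N=1 Z=0
after  6: x0=0x9b x1=0xa0 x2=0x5b x3=0x5b  N=1 Z=0
-- IRQ taken; context saved, return-PC = 7 --
mismatch: x2: reported 0x7b vs actual 0x5b

BAD = x2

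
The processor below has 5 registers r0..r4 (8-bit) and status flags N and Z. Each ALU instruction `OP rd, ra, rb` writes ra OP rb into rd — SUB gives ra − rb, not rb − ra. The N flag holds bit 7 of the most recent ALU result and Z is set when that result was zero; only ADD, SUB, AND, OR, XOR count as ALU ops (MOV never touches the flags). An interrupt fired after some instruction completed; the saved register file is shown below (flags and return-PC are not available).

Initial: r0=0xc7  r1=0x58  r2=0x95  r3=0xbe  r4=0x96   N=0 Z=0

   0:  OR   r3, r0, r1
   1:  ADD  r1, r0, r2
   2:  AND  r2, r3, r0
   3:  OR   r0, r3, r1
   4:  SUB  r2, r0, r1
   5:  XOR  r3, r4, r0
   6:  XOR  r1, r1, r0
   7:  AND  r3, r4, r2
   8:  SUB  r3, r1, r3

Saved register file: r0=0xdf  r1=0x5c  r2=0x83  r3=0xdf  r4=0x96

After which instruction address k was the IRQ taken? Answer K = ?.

after  0: r0=0xc7 r1=0x58 r2=0x95 r3=0xdf r4=0x96  N=1 Z=0
after  1: r0=0xc7 r1=0x5c r2=0x95 r3=0xdf r4=0x96  N=0 Z=0
after  2: r0=0xc7 r1=0x5c r2=0xc7 r3=0xdf r4=0x96  N=1 Z=0
after  3: r0=0xdf r1=0x5c r2=0xc7 r3=0xdf r4=0x96  N=1 Z=0
after  4: r0=0xdf r1=0x5c r2=0x83 r3=0xdf r4=0x96  N=1 Z=0
-- IRQ taken; context saved, return-PC = 5 --

K = 4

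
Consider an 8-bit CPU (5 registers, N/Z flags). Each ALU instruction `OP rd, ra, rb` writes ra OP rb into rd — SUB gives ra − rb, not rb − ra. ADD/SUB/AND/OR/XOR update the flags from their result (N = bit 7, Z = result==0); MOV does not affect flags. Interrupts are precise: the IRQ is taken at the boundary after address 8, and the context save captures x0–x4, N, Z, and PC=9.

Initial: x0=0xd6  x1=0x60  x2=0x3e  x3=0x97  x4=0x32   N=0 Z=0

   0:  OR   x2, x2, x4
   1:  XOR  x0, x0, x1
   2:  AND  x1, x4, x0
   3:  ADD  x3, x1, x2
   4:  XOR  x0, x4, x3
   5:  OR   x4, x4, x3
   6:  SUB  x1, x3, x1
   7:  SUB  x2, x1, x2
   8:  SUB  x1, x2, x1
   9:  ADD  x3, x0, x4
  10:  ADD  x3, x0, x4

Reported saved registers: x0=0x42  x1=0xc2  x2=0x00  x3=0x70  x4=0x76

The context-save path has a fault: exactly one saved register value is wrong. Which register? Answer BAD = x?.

after  0: x0=0xd6 x1=0x60 x2=0x3e x3=0x97 x4=0x32  N=0 Z=0
after  1: x0=0xb6 x1=0x60 x2=0x3e x3=0x97 x4=0x32  N=1 Z=0
after  2: x0=0xb6 x1=0x32 x2=0x3e x3=0x97 x4=0x32  N=0 Z=0
after  3: x0=0xb6 x1=0x32 x2=0x3e x3=0x70 x4=0x32  N=0 Z=0
after  4: x0=0x42 x1=0x32 x2=0x3e x3=0x70 x4=0x32  N=0 Z=0
after  5: x0=0x42 x1=0x32 x2=0x3e x3=0x70 x4=0x72  N=0 Z=0
after  6: x0=0x42 x1=0x3e x2=0x3e x3=0x70 x4=0x72  N=0 Z=0
after  7: x0=0x42 x1=0x3e x2=0x00 x3=0x70 x4=0x72  N=0 Z=1
after  8: x0=0x42 x1=0xc2 x2=0x00 x3=0x70 x4=0x72  N=1 Z=0
-- IRQ taken; context saved, return-PC = 9 --
mismatch: x4: reported 0x76 vs actual 0x72

BAD = x4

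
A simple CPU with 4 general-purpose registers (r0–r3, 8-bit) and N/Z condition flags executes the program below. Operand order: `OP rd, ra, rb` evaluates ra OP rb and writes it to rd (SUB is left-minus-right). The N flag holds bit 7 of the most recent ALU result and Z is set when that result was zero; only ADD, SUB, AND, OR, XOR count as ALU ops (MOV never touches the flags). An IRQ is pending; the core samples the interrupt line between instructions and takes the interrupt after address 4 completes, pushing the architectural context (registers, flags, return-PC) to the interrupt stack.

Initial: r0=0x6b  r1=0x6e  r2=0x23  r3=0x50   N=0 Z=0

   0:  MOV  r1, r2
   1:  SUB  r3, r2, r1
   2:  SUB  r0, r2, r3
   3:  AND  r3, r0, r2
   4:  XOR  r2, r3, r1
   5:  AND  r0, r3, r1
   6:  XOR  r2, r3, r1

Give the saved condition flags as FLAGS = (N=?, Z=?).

after  0: r0=0x6b r1=0x23 r2=0x23 r3=0x50  N=0 Z=0
after  1: r0=0x6b r1=0x23 r2=0x23 r3=0x00  N=0 Z=1
after  2: r0=0x23 r1=0x23 r2=0x23 r3=0x00  N=0 Z=0
after  3: r0=0x23 r1=0x23 r2=0x23 r3=0x23  N=0 Z=0
after  4: r0=0x23 r1=0x23 r2=0x00 r3=0x23  N=0 Z=1
-- IRQ taken; context saved, return-PC = 5 --

FLAGS = (N=0, Z=1)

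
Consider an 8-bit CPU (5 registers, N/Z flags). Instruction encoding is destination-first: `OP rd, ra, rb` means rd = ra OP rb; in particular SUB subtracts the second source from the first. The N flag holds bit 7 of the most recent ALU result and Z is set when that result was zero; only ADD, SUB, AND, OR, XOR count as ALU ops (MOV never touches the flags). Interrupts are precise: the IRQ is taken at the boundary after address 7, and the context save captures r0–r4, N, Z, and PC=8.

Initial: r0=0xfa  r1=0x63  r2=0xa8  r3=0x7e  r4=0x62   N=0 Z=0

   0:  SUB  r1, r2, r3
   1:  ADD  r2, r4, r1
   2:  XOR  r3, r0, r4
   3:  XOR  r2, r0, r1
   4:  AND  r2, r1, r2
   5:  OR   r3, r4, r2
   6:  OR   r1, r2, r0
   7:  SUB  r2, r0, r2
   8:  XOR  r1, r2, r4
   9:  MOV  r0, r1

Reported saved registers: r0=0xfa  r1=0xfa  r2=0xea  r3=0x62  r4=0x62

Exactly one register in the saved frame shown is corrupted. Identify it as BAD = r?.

after  0: r0=0xfa r1=0x2a r2=0xa8 r3=0x7e r4=0x62  N=0 Z=0
after  1: r0=0xfa r1=0x2a r2=0x8c r3=0x7e r4=0x62  N=1 Z=0
after  2: r0=0xfa r1=0x2a r2=0x8c r3=0x98 r4=0x62  N=1 Z=0
after  3: r0=0xfa r1=0x2a r2=0xd0 r3=0x98 r4=0x62  N=1 Z=0
after  4: r0=0xfa r1=0x2a r2=0x00 r3=0x98 r4=0x62  N=0 Z=1
after  5: r0=0xfa r1=0x2a r2=0x00 r3=0x62 r4=0x62  N=0 Z=0
after  6: r0=0xfa r1=0xfa r2=0x00 r3=0x62 r4=0x62  N=1 Z=0
after  7: r0=0xfa r1=0xfa r2=0xfa r3=0x62 r4=0x62  N=1 Z=0
-- IRQ taken; context saved, return-PC = 8 --
mismatch: r2: reported 0xea vs actual 0xfa

BAD = r2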